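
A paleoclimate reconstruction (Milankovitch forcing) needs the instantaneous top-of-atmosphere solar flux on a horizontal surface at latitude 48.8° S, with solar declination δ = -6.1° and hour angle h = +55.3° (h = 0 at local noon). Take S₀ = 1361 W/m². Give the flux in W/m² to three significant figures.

616 W/m²

cos θ_z = sin φ sin δ + cos φ cos δ cos h = 0.079955 + 0.372855 = 0.452810.
Flux = S₀ · cos θ_z = 1361 × 0.452810 = 616.3 W/m².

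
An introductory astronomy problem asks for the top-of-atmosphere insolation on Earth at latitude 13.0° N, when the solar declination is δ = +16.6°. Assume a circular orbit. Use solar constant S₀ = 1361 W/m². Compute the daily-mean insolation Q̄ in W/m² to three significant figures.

cos H₀ = −tan(+13.0°) tan(+16.600°) = -0.0688, H₀ = 1.6397 rad.
Bracket: H₀ sin φ sin δ + cos φ cos δ sin H₀ = 1.6397×0.22495×0.28569 + 0.97437×0.95832×0.99763 = 0.105377 + 0.931545 = 1.036922.
Q̄ = (S₀/π) × [bracket] = (1361/π) × 1.036922 = 449.2 W/m².

Q̄ ≈ 449 W/m²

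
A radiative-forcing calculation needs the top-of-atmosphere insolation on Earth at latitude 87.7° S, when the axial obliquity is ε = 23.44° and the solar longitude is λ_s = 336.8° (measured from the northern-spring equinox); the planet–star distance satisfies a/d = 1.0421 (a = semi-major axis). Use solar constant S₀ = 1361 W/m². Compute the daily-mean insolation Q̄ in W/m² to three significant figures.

Q̄ ≈ 231 W/m²

Solar declination: sin δ = sin ε · sin λ_s = sin 23.44° × sin 336.8° = -0.15671, so δ = -9.016°.
cos H₀ = −tan(-87.7°) tan(-9.016°) = -3.9504 ≤ −1 ⇒ polar day, H₀ = π.
Bracket: H₀ sin φ sin δ + cos φ cos δ sin H₀ = 3.1416×-0.99919×-0.15671 + 0.04013×0.98765×0.00000 = 0.491921 + 0.000000 = 0.491921.
Inverse-square distance factor (a/d)² = 1.0421² = 1.085972.
Q̄ = (S₀/π) × 1.085972 × [bracket] = (1361/π) × 1.085972 × 0.491921 = 231.4 W/m².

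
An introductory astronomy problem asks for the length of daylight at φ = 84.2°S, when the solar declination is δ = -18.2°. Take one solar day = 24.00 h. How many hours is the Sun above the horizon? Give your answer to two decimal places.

Sunrise equation: cos H₀ = −tan φ · tan δ = -3.2368 ≤ −1, so the Sun never sets (polar day) and H₀ = π.
Daylight = 2H₀/(2π) × 24.00 h = (3.1416/π) × 24.00 = 24.00 h.

24.00 h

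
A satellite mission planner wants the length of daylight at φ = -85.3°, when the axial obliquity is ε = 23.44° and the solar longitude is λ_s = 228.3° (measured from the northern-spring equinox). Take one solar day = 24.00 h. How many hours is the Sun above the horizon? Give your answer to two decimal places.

Solar declination: sin δ = sin ε · sin λ_s = sin 23.44° × sin 228.3° = -0.29700, so δ = -17.278°.
Sunrise equation: cos H₀ = −tan φ · tan δ = -3.7832 ≤ −1, so the Sun never sets (polar day) and H₀ = π.
Daylight = 2H₀/(2π) × 24.00 h = (3.1416/π) × 24.00 = 24.00 h.

24.00 h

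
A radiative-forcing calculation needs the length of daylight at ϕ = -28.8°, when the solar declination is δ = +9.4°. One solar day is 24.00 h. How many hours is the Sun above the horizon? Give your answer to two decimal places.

11.30 h

cos h₀ = −tan ϕ · tan δ = −tan(-28.8°) × tan(+9.400°) = 0.0910, so h₀ = 1.4797 rad = 84.78°.
Daylight = 2h₀/(2π) × 24.00 h = (1.4797/π) × 24.00 = 11.30 h.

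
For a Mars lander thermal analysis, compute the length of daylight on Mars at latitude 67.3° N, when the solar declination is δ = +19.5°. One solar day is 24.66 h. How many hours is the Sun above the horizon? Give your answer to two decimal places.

20.25 h

cos H₀ = −tan φ · tan δ = −tan(+67.3°) × tan(+19.500°) = -0.8465, so H₀ = 2.5803 rad = 147.84°.
Daylight = 2H₀/(2π) × 24.66 h = (2.5803/π) × 24.66 = 20.25 h.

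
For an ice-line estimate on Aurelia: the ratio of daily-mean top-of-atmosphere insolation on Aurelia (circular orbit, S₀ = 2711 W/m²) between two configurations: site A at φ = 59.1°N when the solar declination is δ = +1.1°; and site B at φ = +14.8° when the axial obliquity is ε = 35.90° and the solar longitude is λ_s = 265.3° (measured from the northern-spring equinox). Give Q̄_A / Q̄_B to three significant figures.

Q̄_A / Q̄_B ≈ 0.956

— Configuration A (φ=+59.1°):
cos H₀ = −tan(+59.1°) tan(+1.100°) = -0.0321, H₀ = 1.6029 rad.
Bracket: H₀ sin φ sin δ + cos φ cos δ sin H₀ = 1.6029×0.85806×0.01920 + 0.51354×0.99982×0.99949 = 0.026407 + 0.513186 = 0.539593.
Q̄ = (S₀/π) × [bracket] = (2711/π) × 0.539593 = 465.64 W/m².
— Configuration B (φ=+14.8°):
Solar declination: sin δ = sin ε · sin λ_s = sin 35.90° × sin 265.3° = -0.58440, so δ = -35.761°.
cos H₀ = −tan(+14.8°) tan(-35.761°) = 0.1903, H₀ = 1.3793 rad.
Bracket: H₀ sin φ sin δ + cos φ cos δ sin H₀ = 1.3793×0.25545×-0.58440 + 0.96682×0.81147×0.98173 = -0.205909 + 0.770212 = 0.564303.
Q̄ = (S₀/π) × [bracket] = (2711/π) × 0.564303 = 486.96 W/m².
Ratio Q̄_A / Q̄_B = 465.64 / 486.96 = 0.9562.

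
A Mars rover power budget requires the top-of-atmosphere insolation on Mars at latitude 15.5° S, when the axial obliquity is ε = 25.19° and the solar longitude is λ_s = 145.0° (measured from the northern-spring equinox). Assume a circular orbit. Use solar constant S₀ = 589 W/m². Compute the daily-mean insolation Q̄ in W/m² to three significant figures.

Q̄ ≈ 156 W/m²

Solar declination: sin δ = sin ε · sin λ_s = sin 25.19° × sin 145.0° = 0.24413, so δ = +14.130°.
cos H₀ = −tan(-15.5°) tan(+14.130°) = 0.0698, H₀ = 1.5009 rad.
Bracket: H₀ sin φ sin δ + cos φ cos δ sin H₀ = 1.5009×-0.26724×0.24413 + 0.96363×0.96974×0.99756 = -0.097921 + 0.932190 = 0.834269.
Q̄ = (S₀/π) × [bracket] = (589/π) × 0.834269 = 156.4 W/m².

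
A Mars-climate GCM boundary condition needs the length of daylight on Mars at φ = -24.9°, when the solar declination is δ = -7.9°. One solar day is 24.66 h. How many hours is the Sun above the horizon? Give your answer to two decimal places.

12.84 h

cos H₀ = −tan φ · tan δ = −tan(-24.9°) × tan(-7.900°) = -0.0644, so H₀ = 1.6353 rad = 93.69°.
Daylight = 2H₀/(2π) × 24.66 h = (1.6353/π) × 24.66 = 12.84 h.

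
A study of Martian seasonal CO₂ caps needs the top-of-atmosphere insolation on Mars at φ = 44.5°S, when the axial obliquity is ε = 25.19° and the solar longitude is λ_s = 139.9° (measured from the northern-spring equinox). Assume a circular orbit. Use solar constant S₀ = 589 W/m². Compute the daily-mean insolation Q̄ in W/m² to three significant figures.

Solar declination: sin δ = sin ε · sin λ_s = sin 25.19° × sin 139.9° = 0.27415, so δ = +15.912°.
cos H₀ = −tan(-44.5°) tan(+15.912°) = 0.2801, H₀ = 1.2869 rad.
Bracket: H₀ sin φ sin δ + cos φ cos δ sin H₀ = 1.2869×-0.70091×0.27415 + 0.71325×0.96169×0.95996 = -0.247284 + 0.658461 = 0.411177.
Q̄ = (S₀/π) × [bracket] = (589/π) × 0.411177 = 77.09 W/m².

Q̄ ≈ 77.1 W/m²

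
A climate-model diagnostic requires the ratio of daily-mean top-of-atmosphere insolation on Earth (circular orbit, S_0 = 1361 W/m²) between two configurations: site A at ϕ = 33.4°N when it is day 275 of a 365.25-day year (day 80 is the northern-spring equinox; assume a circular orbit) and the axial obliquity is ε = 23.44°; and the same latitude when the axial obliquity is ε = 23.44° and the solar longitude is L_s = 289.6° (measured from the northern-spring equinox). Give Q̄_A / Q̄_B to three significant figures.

— Configuration A (ϕ=+33.4°):
Solar longitude: L_s = 360° × (275 − 80)/365.25 = 192.197°.
sin δ = sin 23.44° × sin 192.197° = -0.08404, so δ = -4.821°.
cos h₀ = −tan(+33.4°) tan(-4.821°) = 0.0556, h₀ = 1.5152 rad.
Bracket: h₀ sin ϕ sin δ + cos ϕ cos δ sin h₀ = 1.5152×0.55048×-0.08404 + 0.83485×0.99646×0.99845 = -0.070097 + 0.830605 = 0.760508.
Q̄ = (S_0/π) × [bracket] = (1361/π) × 0.760508 = 329.47 W/m².
— Configuration B (ϕ=+33.4°):
Solar declination: sin δ = sin ε · sin L_s = sin 23.44° × sin 289.6° = -0.37474, so δ = -22.008°.
cos h₀ = −tan(+33.4°) tan(-22.008°) = 0.2665, h₀ = 1.3010 rad.
Bracket: h₀ sin ϕ sin δ + cos ϕ cos δ sin h₀ = 1.3010×0.55048×-0.37474 + 0.83485×0.92713×0.96383 = -0.268379 + 0.746018 = 0.477639.
Q̄ = (S_0/π) × [bracket] = (1361/π) × 0.477639 = 206.92 W/m².
Ratio Q̄_A / Q̄_B = 329.47 / 206.92 = 1.592.

Q̄_A / Q̄_B ≈ 1.59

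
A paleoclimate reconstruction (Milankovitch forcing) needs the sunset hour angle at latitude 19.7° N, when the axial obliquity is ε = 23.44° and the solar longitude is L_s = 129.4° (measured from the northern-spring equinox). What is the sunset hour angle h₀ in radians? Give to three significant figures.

h₀ = 1.69 rad

Solar declination: sin δ = sin ε · sin L_s = sin 23.44° × sin 129.4° = 0.30738, so δ = +17.902°.
cos h₀ = −tan ϕ · tan δ = −tan(+19.7°) × tan(+17.902°) = -0.1157, so h₀ = 1.6867 rad = 96.64°.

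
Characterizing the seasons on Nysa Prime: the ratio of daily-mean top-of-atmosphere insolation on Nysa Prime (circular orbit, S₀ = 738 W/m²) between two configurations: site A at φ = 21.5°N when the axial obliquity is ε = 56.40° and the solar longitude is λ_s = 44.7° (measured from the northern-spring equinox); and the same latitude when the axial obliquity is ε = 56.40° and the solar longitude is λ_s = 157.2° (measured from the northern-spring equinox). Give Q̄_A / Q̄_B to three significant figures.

Q̄_A / Q̄_B ≈ 1.04

— Configuration A (φ=+21.5°):
Solar declination: sin δ = sin ε · sin λ_s = sin 56.40° × sin 44.7° = 0.58587, so δ = +35.865°.
cos H₀ = −tan(+21.5°) tan(+35.865°) = -0.2848, H₀ = 1.8596 rad.
Bracket: H₀ sin φ sin δ + cos φ cos δ sin H₀ = 1.8596×0.36650×0.58587 + 0.93042×0.81040×0.95859 = 0.399296 + 0.722789 = 1.122085.
Q̄ = (S₀/π) × [bracket] = (738/π) × 1.122085 = 263.59 W/m².
— Configuration B (φ=+21.5°):
Solar declination: sin δ = sin ε · sin λ_s = sin 56.40° × sin 157.2° = 0.32277, so δ = +18.831°.
cos H₀ = −tan(+21.5°) tan(+18.831°) = -0.1343, H₀ = 1.7055 rad.
Bracket: H₀ sin φ sin δ + cos φ cos δ sin H₀ = 1.7055×0.36650×0.32277 + 0.93042×0.94648×0.99094 = 0.201752 + 0.872645 = 1.074397.
Q̄ = (S₀/π) × [bracket] = (738/π) × 1.074397 = 252.39 W/m².
Ratio Q̄_A / Q̄_B = 263.59 / 252.39 = 1.044.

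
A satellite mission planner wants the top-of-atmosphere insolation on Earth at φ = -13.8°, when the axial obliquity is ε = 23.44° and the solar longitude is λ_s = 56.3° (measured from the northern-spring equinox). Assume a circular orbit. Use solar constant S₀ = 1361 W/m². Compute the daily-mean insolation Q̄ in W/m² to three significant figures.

Q̄ ≈ 345 W/m²

Solar declination: sin δ = sin ε · sin λ_s = sin 23.44° × sin 56.3° = 0.33094, so δ = +19.326°.
cos H₀ = −tan(-13.8°) tan(+19.326°) = 0.0861, H₀ = 1.4845 rad.
Bracket: H₀ sin φ sin δ + cos φ cos δ sin H₀ = 1.4845×-0.23853×0.33094 + 0.97113×0.94365×0.99628 = -0.117185 + 0.912998 = 0.795813.
Q̄ = (S₀/π) × [bracket] = (1361/π) × 0.795813 = 344.8 W/m².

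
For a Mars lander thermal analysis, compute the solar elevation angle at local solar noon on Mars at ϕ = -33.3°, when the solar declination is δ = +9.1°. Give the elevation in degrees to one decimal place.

47.6°

At local noon the hour angle is zero, so the zenith angle equals |ϕ − δ| = |-33.3° − (+9.100°)| = 42.400°.
Elevation = 90° − 42.400° = 47.6°.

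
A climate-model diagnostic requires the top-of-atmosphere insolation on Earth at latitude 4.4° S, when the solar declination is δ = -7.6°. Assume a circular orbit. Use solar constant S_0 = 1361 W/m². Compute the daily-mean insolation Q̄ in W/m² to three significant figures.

Q̄ ≈ 435 W/m²

cos h₀ = −tan(-4.4°) tan(-7.600°) = -0.0103, h₀ = 1.5811 rad.
Bracket: h₀ sin ϕ sin δ + cos ϕ cos δ sin h₀ = 1.5811×-0.07672×-0.13226 + 0.99705×0.99122×0.99995 = 0.016043 + 0.988246 = 1.004289.
Q̄ = (S_0/π) × [bracket] = (1361/π) × 1.004289 = 435.1 W/m².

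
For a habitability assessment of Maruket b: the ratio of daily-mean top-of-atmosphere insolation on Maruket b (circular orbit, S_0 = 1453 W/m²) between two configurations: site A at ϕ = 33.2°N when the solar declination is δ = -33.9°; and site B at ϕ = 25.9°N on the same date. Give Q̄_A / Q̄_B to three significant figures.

— Configuration A (ϕ=+33.2°):
cos h₀ = −tan(+33.2°) tan(-33.900°) = 0.4397, h₀ = 1.1155 rad.
Bracket: h₀ sin ϕ sin δ + cos ϕ cos δ sin h₀ = 1.1155×0.54756×-0.55775 + 0.83676×0.83001×0.89813 = -0.340675 + 0.623768 = 0.283093.
Q̄ = (S_0/π) × [bracket] = (1453/π) × 0.283093 = 130.93 W/m².
— Configuration B (ϕ=+25.9°):
cos h₀ = −tan(+25.9°) tan(-33.900°) = 0.3263, h₀ = 1.2384 rad.
Bracket: h₀ sin ϕ sin δ + cos ϕ cos δ sin h₀ = 1.2384×0.43680×-0.55775 + 0.89956×0.83001×0.94527 = -0.301705 + 0.705780 = 0.404075.
Q̄ = (S_0/π) × [bracket] = (1453/π) × 0.404075 = 186.89 W/m².
Ratio Q̄_A / Q̄_B = 130.93 / 186.89 = 0.7006.

Q̄_A / Q̄_B ≈ 0.701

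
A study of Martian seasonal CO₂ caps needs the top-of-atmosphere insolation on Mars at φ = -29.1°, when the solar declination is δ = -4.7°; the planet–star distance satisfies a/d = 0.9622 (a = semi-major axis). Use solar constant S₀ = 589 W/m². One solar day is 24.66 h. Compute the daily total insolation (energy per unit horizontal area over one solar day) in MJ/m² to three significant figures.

14.4 MJ/m²

cos H₀ = −tan(-29.1°) tan(-4.700°) = -0.0458, H₀ = 1.6166 rad.
Bracket: H₀ sin φ sin δ + cos φ cos δ sin H₀ = 1.6166×-0.48634×-0.08194 + 0.87377×0.99664×0.99895 = 0.064423 + 0.869920 = 0.934343.
Inverse-square distance factor (a/d)² = 0.9622² = 0.925829.
Q̄ = (S₀/π) × 0.925829 × [bracket] = (589/π) × 0.925829 × 0.934343 = 162.18 W/m².
Daily total = Q̄ × 24.66 h × 3600 s/h = 162.18 × 24.66 × 3600 / 10⁶ = 14.40 MJ/m².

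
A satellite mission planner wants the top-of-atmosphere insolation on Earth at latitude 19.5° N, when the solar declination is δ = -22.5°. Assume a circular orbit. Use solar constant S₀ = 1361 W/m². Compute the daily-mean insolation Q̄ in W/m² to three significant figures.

Q̄ ≈ 294 W/m²

cos H₀ = −tan(+19.5°) tan(-22.500°) = 0.1467, H₀ = 1.4236 rad.
Bracket: H₀ sin φ sin δ + cos φ cos δ sin H₀ = 1.4236×0.33381×-0.38268 + 0.94264×0.92388×0.98918 = -0.181854 + 0.861463 = 0.679609.
Q̄ = (S₀/π) × [bracket] = (1361/π) × 0.679609 = 294.4 W/m².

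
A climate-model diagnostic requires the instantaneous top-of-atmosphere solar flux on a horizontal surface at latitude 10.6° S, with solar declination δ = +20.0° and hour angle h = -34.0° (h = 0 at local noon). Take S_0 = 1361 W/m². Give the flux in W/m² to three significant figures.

957 W/m²

cos θ_z = sin ϕ sin δ + cos ϕ cos δ cos h = -0.062915 + 0.765746 = 0.702831.
Flux = S_0 · cos θ_z = 1361 × 0.702831 = 956.6 W/m².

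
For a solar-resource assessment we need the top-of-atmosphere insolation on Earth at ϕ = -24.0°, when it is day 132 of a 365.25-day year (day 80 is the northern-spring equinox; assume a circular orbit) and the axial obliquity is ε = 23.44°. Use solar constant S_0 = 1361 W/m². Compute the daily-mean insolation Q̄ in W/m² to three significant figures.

Q̄ ≈ 294 W/m²

Solar longitude: L_s = 360° × (132 − 80)/365.25 = 51.253°.
sin δ = sin 23.44° × sin 51.253° = 0.31024, so δ = +18.074°.
cos h₀ = −tan(-24.0°) tan(+18.074°) = 0.1453, h₀ = 1.4250 rad.
Bracket: h₀ sin ϕ sin δ + cos ϕ cos δ sin h₀ = 1.4250×-0.40674×0.31024 + 0.91355×0.95066×0.98939 = -0.179817 + 0.859261 = 0.679444.
Q̄ = (S_0/π) × [bracket] = (1361/π) × 0.679444 = 294.3 W/m².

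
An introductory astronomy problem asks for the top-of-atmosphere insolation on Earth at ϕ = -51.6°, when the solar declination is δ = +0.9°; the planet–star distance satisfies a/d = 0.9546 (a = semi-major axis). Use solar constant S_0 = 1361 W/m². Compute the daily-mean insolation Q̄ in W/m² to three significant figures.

cos h₀ = −tan(-51.6°) tan(+0.900°) = 0.0198, h₀ = 1.5510 rad.
Bracket: h₀ sin ϕ sin δ + cos ϕ cos δ sin h₀ = 1.5510×-0.78369×0.01571 + 0.62115×0.99988×0.99980 = -0.019096 + 0.620951 = 0.601855.
Inverse-square distance factor (a/d)² = 0.9546² = 0.911261.
Q̄ = (S_0/π) × 0.911261 × [bracket] = (1361/π) × 0.911261 × 0.601855 = 237.6 W/m².

Q̄ ≈ 238 W/m²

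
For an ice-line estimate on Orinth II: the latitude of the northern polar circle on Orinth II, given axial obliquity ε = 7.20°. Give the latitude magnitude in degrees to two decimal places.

82.80°

The polar circle is the lowest latitude that experiences at least one full rotation of continuous daylight at the northern-summer solstice; it lies at |ϕ| = 90° − ε = 90° − 7.20° = 82.80°.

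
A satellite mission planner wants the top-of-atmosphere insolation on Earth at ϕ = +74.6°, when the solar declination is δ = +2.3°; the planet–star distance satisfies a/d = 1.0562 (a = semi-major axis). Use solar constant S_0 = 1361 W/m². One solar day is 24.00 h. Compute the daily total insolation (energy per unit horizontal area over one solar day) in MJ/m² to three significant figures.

cos h₀ = −tan(+74.6°) tan(+2.300°) = -0.1458, h₀ = 1.7171 rad.
Bracket: h₀ sin ϕ sin δ + cos ϕ cos δ sin h₀ = 1.7171×0.96410×0.04013 + 0.26556×0.99919×0.98931 = 0.066433 + 0.262508 = 0.328941.
Inverse-square distance factor (a/d)² = 1.0562² = 1.115558.
Q̄ = (S_0/π) × 1.115558 × [bracket] = (1361/π) × 1.115558 × 0.328941 = 158.97 W/m².
Daily total = Q̄ × 24.00 h × 3600 s/h = 158.97 × 24.00 × 3600 / 10⁶ = 13.74 MJ/m².

13.7 MJ/m²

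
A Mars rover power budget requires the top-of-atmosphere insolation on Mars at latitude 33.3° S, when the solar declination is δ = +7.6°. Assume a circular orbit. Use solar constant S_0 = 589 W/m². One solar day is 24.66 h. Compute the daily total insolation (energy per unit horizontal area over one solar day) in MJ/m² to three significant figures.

cos h₀ = −tan(-33.3°) tan(+7.600°) = 0.0876, h₀ = 1.4830 rad.
Bracket: h₀ sin ϕ sin δ + cos ϕ cos δ sin h₀ = 1.4830×-0.54902×0.13226 + 0.83581×0.99122×0.99615 = -0.107686 + 0.825282 = 0.717596.
Q̄ = (S_0/π) × [bracket] = (589/π) × 0.717596 = 134.54 W/m².
Daily total = Q̄ × 24.66 h × 3600 s/h = 134.54 × 24.66 × 3600 / 10⁶ = 11.94 MJ/m².

11.9 MJ/m²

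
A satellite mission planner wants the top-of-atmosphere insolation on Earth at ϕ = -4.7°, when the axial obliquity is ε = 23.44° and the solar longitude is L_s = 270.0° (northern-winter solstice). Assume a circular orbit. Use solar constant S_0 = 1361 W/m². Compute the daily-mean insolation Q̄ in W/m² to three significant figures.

Q̄ ≈ 419 W/m²

Solar declination: sin δ = sin ε · sin L_s = sin 23.44° × sin 270.0° = -0.39779, so δ = -23.440°.
cos h₀ = −tan(-4.7°) tan(-23.440°) = -0.0356, h₀ = 1.6064 rad.
Bracket: h₀ sin ϕ sin δ + cos ϕ cos δ sin h₀ = 1.6064×-0.08194×-0.39779 + 0.99664×0.91748×0.99936 = 0.052360 + 0.913812 = 0.966172.
Q̄ = (S_0/π) × [bracket] = (1361/π) × 0.966172 = 418.6 W/m².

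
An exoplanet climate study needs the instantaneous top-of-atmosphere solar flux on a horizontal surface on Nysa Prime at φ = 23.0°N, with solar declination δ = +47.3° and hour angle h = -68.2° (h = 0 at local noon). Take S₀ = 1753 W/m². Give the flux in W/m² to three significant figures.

cos θ_z = sin φ sin δ + cos φ cos δ cos h = 0.287154 + 0.231826 = 0.518980.
Flux = S₀ · cos θ_z = 1753 × 0.518980 = 909.8 W/m².

910 W/m²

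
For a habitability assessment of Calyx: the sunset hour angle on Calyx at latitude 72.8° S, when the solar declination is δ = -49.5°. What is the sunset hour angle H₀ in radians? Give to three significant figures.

H₀ = 3.14 rad

Sunrise equation: cos H₀ = −tan φ · tan δ = -3.7824 ≤ −1, so the host star never sets (polar day) and H₀ = π.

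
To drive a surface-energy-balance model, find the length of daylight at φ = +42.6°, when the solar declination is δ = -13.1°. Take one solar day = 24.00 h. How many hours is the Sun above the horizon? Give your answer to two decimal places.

cos H₀ = −tan φ · tan δ = −tan(+42.6°) × tan(-13.100°) = 0.2140, so H₀ = 1.3551 rad = 77.64°.
Daylight = 2H₀/(2π) × 24.00 h = (1.3551/π) × 24.00 = 10.35 h.

10.35 h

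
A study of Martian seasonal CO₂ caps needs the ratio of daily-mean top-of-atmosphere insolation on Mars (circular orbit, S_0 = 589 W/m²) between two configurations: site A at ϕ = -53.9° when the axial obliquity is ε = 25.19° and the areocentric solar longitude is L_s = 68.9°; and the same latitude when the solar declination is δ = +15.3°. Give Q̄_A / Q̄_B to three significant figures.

— Configuration A (ϕ=-53.9°):
sin δ = sin 25.19° × sin 68.9° = 0.39708, so δ = +23.396°.
cos h₀ = −tan(-53.9°) tan(+23.396°) = 0.5933, h₀ = 0.9356 rad.
Bracket: h₀ sin ϕ sin δ + cos ϕ cos δ sin h₀ = 0.9356×-0.80799×0.39708 + 0.58920×0.91778×0.80497 = -0.300175 + 0.435292 = 0.135117.
Q̄ = (S_0/π) × [bracket] = (589/π) × 0.135117 = 25.332 W/m².
— Configuration B (ϕ=-53.9°):
cos h₀ = −tan(-53.9°) tan(+15.300°) = 0.3752, h₀ = 1.1862 rad.
Bracket: h₀ sin ϕ sin δ + cos ϕ cos δ sin h₀ = 1.1862×-0.80799×0.26387 + 0.58920×0.96456×0.92696 = -0.252903 + 0.526809 = 0.273906.
Q̄ = (S_0/π) × [bracket] = (589/π) × 0.273906 = 51.353 W/m².
Ratio Q̄_A / Q̄_B = 25.332 / 51.353 = 0.4933.

Q̄_A / Q̄_B ≈ 0.493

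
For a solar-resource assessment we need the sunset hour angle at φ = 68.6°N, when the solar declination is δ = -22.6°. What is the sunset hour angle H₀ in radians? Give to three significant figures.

cos H₀ = −tan φ · tan δ = 1.0622 ≥ 1, so the Sun never rises (polar night) and H₀ = 0.

H₀ = 0.00 rad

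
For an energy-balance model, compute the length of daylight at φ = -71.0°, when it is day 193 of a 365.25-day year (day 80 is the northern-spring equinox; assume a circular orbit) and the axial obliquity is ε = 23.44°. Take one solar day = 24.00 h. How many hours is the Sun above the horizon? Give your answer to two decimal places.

0.00 h

Solar longitude: λ_s = 360° × (193 − 80)/365.25 = 111.376°.
sin δ = sin 23.44° × sin 111.376° = 0.37042, so δ = +21.742°.
cos H₀ = −tan φ · tan δ = 1.1582 ≥ 1, so the Sun never rises (polar night) and H₀ = 0.
Daylight = 2H₀/(2π) × 24.00 h = (0.0000/π) × 24.00 = 0.00 h.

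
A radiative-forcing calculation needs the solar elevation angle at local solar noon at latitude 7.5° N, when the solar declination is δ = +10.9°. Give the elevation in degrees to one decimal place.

At local noon the hour angle is zero, so the zenith angle equals |φ − δ| = |+7.5° − (+10.900°)| = 3.400°.
Elevation = 90° − 3.400° = 86.6°.

86.6°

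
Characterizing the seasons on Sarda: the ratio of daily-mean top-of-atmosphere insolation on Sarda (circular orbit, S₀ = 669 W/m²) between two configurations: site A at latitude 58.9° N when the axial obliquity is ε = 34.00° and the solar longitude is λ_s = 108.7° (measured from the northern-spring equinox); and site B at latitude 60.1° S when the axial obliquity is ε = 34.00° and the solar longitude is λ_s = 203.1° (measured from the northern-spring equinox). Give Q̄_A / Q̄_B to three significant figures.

Q̄_A / Q̄_B ≈ 1.73

— Configuration A (φ=+58.9°):
Solar declination: sin δ = sin ε · sin λ_s = sin 34.00° × sin 108.7° = 0.52967, so δ = +31.983°.
cos H₀ = −tan(+58.9°) tan(+31.983°) = -1.0352 ≤ −1 ⇒ polar day, H₀ = π.
Bracket: H₀ sin φ sin δ + cos φ cos δ sin H₀ = 3.1416×0.85627×0.52967 + 0.51653×0.84820×0.00000 = 1.424843 + 0.000000 = 1.424843.
Q̄ = (S₀/π) × [bracket] = (669/π) × 1.424843 = 303.42 W/m².
— Configuration B (φ=-60.1°):
Solar declination: sin δ = sin ε · sin λ_s = sin 34.00° × sin 203.1° = -0.21939, so δ = -12.673°.
cos H₀ = −tan(-60.1°) tan(-12.673°) = -0.3911, H₀ = 1.9726 rad.
Bracket: H₀ sin φ sin δ + cos φ cos δ sin H₀ = 1.9726×-0.86690×-0.21939 + 0.49849×0.97564×0.92036 = 0.375167 + 0.447614 = 0.822781.
Q̄ = (S₀/π) × [bracket] = (669/π) × 0.822781 = 175.21 W/m².
Ratio Q̄_A / Q̄_B = 303.42 / 175.21 = 1.732.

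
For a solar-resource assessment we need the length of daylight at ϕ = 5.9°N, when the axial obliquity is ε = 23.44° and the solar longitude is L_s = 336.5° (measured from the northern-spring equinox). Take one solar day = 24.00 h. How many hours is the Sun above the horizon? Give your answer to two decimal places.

Solar declination: sin δ = sin ε · sin L_s = sin 23.44° × sin 336.5° = -0.15862, so δ = -9.127°.
cos h₀ = −tan ϕ · tan δ = −tan(+5.9°) × tan(-9.127°) = 0.0166, so h₀ = 1.5542 rad = 89.05°.
Daylight = 2h₀/(2π) × 24.00 h = (1.5542/π) × 24.00 = 11.87 h.

11.87 h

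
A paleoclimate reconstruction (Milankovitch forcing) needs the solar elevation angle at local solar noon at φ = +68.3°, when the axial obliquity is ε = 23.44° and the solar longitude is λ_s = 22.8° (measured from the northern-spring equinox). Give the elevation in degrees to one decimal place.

30.6°

Solar declination: sin δ = sin ε · sin λ_s = sin 23.44° × sin 22.8° = 0.15415, so δ = +8.867°.
At local noon the hour angle is zero, so the zenith angle equals |φ − δ| = |+68.3° − (+8.867°)| = 59.433°.
Elevation = 90° − 59.433° = 30.6°.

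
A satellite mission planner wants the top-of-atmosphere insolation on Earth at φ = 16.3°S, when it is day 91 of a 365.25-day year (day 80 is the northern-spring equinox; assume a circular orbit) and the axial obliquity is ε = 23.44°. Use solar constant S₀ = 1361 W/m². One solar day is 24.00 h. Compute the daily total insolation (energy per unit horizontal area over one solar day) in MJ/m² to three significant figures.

34.6 MJ/m²

Solar longitude: λ_s = 360° × (91 − 80)/365.25 = 10.842°.
sin δ = sin 23.44° × sin 10.842° = 0.07482, so δ = +4.291°.
cos H₀ = −tan(-16.3°) tan(+4.291°) = 0.0219, H₀ = 1.5489 rad.
Bracket: H₀ sin φ sin δ + cos φ cos δ sin H₀ = 1.5489×-0.28067×0.07482 + 0.95981×0.99720×0.99976 = -0.032526 + 0.956893 = 0.924367.
Q̄ = (S₀/π) × [bracket] = (1361/π) × 0.924367 = 400.45 W/m².
Daily total = Q̄ × 24.00 h × 3600 s/h = 400.45 × 24.00 × 3600 / 10⁶ = 34.60 MJ/m².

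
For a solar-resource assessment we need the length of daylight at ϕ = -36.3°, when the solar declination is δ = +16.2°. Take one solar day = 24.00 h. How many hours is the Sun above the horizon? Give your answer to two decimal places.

10.36 h

cos h₀ = −tan ϕ · tan δ = −tan(-36.3°) × tan(+16.200°) = 0.2134, so h₀ = 1.3557 rad = 77.68°.
Daylight = 2h₀/(2π) × 24.00 h = (1.3557/π) × 24.00 = 10.36 h.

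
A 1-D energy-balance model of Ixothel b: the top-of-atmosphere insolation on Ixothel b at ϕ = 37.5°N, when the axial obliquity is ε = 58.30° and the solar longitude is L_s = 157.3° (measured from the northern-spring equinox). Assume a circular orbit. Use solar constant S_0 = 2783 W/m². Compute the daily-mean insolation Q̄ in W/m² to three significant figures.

Q̄ ≈ 966 W/m²

Solar declination: sin δ = sin ε · sin L_s = sin 58.30° × sin 157.3° = 0.32833, so δ = +19.168°.
cos h₀ = −tan(+37.5°) tan(+19.168°) = -0.2667, h₀ = 1.8408 rad.
Bracket: h₀ sin ϕ sin δ + cos ϕ cos δ sin h₀ = 1.8408×0.60876×0.32833 + 0.79335×0.94456×0.96377 = 0.367928 + 0.722217 = 1.090145.
Q̄ = (S_0/π) × [bracket] = (2783/π) × 1.090145 = 965.7 W/m².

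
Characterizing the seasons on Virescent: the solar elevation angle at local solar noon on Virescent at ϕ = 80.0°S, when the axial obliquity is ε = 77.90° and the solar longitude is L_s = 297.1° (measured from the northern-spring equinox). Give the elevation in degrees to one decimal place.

Solar declination: sin δ = sin ε · sin L_s = sin 77.90° × sin 297.1° = -0.87044, so δ = -60.509°.
At local noon the hour angle is zero, so the zenith angle equals |ϕ − δ| = |-80.0° − (-60.509°)| = 19.491°.
Elevation = 90° − 19.491° = 70.5°.

70.5°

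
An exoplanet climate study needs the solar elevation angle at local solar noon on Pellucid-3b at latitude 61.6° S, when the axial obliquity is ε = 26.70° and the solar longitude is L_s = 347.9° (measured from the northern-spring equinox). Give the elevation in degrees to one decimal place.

33.8°

Solar declination: sin δ = sin ε · sin L_s = sin 26.70° × sin 347.9° = -0.09419, so δ = -5.404°.
At local noon the hour angle is zero, so the zenith angle equals |ϕ − δ| = |-61.6° − (-5.404°)| = 56.196°.
Elevation = 90° − 56.196° = 33.8°.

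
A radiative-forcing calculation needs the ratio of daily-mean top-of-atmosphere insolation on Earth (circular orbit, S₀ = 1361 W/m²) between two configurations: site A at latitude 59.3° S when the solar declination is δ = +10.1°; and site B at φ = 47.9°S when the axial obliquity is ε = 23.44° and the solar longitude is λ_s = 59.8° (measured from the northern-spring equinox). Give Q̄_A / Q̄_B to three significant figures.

Q̄_A / Q̄_B ≈ 1.03

— Configuration A (φ=-59.3°):
cos H₀ = −tan(-59.3°) tan(+10.100°) = 0.3000, H₀ = 1.2661 rad.
Bracket: H₀ sin φ sin δ + cos φ cos δ sin H₀ = 1.2661×-0.85985×0.17537 + 0.51054×0.98450×0.95394 = -0.190918 + 0.479476 = 0.288558.
Q̄ = (S₀/π) × [bracket] = (1361/π) × 0.288558 = 125.01 W/m².
— Configuration B (φ=-47.9°):
Solar declination: sin δ = sin ε · sin λ_s = sin 23.44° × sin 59.8° = 0.34380, so δ = +20.108°.
cos H₀ = −tan(-47.9°) tan(+20.108°) = 0.4052, H₀ = 1.1536 rad.
Bracket: H₀ sin φ sin δ + cos φ cos δ sin H₀ = 1.1536×-0.74198×0.34380 + 0.67043×0.93904×0.91423 = -0.294275 + 0.575563 = 0.281288.
Q̄ = (S₀/π) × [bracket] = (1361/π) × 0.281288 = 121.86 W/m².
Ratio Q̄_A / Q̄_B = 125.01 / 121.86 = 1.026.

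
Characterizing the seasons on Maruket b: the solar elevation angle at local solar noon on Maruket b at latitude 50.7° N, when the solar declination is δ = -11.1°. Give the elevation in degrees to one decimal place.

28.2°

At local noon the hour angle is zero, so the zenith angle equals |φ − δ| = |+50.7° − (-11.100°)| = 61.800°.
Elevation = 90° − 61.800° = 28.2°.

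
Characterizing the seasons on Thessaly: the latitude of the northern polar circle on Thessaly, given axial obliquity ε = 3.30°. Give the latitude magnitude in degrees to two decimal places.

86.70°

The polar circle is the lowest latitude that experiences at least one full rotation of continuous daylight at the northern-summer solstice; it lies at |ϕ| = 90° − ε = 90° − 3.30° = 86.70°.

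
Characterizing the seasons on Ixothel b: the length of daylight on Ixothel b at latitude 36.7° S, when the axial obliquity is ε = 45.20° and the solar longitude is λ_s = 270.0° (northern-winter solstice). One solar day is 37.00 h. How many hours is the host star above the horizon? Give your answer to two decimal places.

Solar declination: sin δ = sin ε · sin λ_s = sin 45.20° × sin 270.0° = -0.70957, so δ = -45.200°.
cos H₀ = −tan φ · tan δ = −tan(-36.7°) × tan(-45.200°) = -0.7506, so H₀ = 2.4198 rad = 138.64°.
Daylight = 2H₀/(2π) × 37.00 h = (2.4198/π) × 37.00 = 28.50 h.

28.50 h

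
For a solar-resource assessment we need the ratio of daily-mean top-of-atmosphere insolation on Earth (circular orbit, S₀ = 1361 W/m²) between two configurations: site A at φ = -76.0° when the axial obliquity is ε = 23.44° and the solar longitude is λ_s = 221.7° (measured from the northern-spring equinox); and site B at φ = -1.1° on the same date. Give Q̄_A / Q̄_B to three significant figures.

Q̄_A / Q̄_B ≈ 0.830

— Configuration A (φ=-76.0°):
Solar declination: sin δ = sin ε · sin λ_s = sin 23.44° × sin 221.7° = -0.26462, so δ = -15.344°.
cos H₀ = −tan(-76.0°) tan(-15.344°) = -1.1006 ≤ −1 ⇒ polar day, H₀ = π.
Bracket: H₀ sin φ sin δ + cos φ cos δ sin H₀ = 3.1416×-0.97030×-0.26462 + 0.24192×0.96435×0.00000 = 0.806640 + 0.000000 = 0.806640.
Q̄ = (S₀/π) × [bracket] = (1361/π) × 0.806640 = 349.45 W/m².
— Configuration B (φ=-1.1°):
cos H₀ = −tan(-1.1°) tan(-15.344°) = -0.0053, H₀ = 1.5761 rad.
Bracket: H₀ sin φ sin δ + cos φ cos δ sin H₀ = 1.5761×-0.01920×-0.26462 + 0.99982×0.96435×0.99999 = 0.008008 + 0.964167 = 0.972175.
Q̄ = (S₀/π) × [bracket] = (1361/π) × 0.972175 = 421.17 W/m².
Ratio Q̄_A / Q̄_B = 349.45 / 421.17 = 0.8297.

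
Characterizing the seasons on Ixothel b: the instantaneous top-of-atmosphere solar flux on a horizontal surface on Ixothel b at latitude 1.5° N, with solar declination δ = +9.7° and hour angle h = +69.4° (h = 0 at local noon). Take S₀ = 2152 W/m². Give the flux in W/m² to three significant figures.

756 W/m²

cos θ_z = sin φ sin δ + cos φ cos δ cos h = 0.004411 + 0.346693 = 0.351104.
Flux = S₀ · cos θ_z = 2152 × 0.351104 = 755.6 W/m².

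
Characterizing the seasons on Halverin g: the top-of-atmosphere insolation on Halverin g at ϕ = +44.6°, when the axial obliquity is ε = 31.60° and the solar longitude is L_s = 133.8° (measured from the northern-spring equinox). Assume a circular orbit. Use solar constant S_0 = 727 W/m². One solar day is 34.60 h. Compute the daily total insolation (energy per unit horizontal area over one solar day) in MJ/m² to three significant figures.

Solar declination: sin δ = sin ε · sin L_s = sin 31.60° × sin 133.8° = 0.37819, so δ = +22.222°.
cos h₀ = −tan(+44.6°) tan(+22.222°) = -0.4029, h₀ = 1.9854 rad.
Bracket: h₀ sin ϕ sin δ + cos ϕ cos δ sin h₀ = 1.9854×0.70215×0.37819 + 0.71203×0.92573×0.91526 = 0.527215 + 0.603291 = 1.130506.
Q̄ = (S_0/π) × [bracket] = (727/π) × 1.130506 = 261.61 W/m².
Daily total = Q̄ × 34.60 h × 3600 s/h = 261.61 × 34.60 × 3600 / 10⁶ = 32.59 MJ/m².

32.6 MJ/m²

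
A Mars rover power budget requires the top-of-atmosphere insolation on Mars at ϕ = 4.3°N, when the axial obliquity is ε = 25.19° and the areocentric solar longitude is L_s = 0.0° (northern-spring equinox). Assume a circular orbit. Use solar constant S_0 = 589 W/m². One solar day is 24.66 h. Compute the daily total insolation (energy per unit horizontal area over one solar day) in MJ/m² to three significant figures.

16.6 MJ/m²

sin δ = sin 25.19° × sin 0.0° = 0.00000, so δ = +0.000°.
cos h₀ = −tan(+4.3°) tan(+0.000°) = -0.0000, h₀ = 1.5708 rad.
Bracket: h₀ sin ϕ sin δ + cos ϕ cos δ sin h₀ = 1.5708×0.07498×0.00000 + 0.99719×1.00000×1.00000 = 0.000000 + 0.997190 = 0.997190.
Q̄ = (S_0/π) × [bracket] = (589/π) × 0.997190 = 186.96 W/m².
Daily total = Q̄ × 24.66 h × 3600 s/h = 186.96 × 24.66 × 3600 / 10⁶ = 16.60 MJ/m².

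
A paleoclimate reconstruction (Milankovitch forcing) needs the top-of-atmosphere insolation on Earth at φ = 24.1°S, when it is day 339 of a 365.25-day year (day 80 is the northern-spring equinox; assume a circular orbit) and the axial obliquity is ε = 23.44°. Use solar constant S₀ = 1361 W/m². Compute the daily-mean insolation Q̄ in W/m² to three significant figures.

Q̄ ≈ 478 W/m²

Solar longitude: λ_s = 360° × (339 − 80)/365.25 = 255.277°.
sin δ = sin 23.44° × sin 255.277° = -0.38473, so δ = -22.627°.
cos H₀ = −tan(-24.1°) tan(-22.627°) = -0.1864, H₀ = 1.7583 rad.
Bracket: H₀ sin φ sin δ + cos φ cos δ sin H₀ = 1.7583×-0.40833×-0.38473 + 0.91283×0.92303×0.98246 = 0.276223 + 0.827791 = 1.104014.
Q̄ = (S₀/π) × [bracket] = (1361/π) × 1.104014 = 478.3 W/m².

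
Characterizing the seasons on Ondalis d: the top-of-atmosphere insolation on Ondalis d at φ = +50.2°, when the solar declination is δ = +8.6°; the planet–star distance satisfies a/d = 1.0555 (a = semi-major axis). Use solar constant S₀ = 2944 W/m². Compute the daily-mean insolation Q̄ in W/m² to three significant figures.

Q̄ ≈ 860 W/m²

cos H₀ = −tan(+50.2°) tan(+8.600°) = -0.1815, H₀ = 1.7533 rad.
Bracket: H₀ sin φ sin δ + cos φ cos δ sin H₀ = 1.7533×0.76828×0.14954 + 0.64011×0.98876×0.98339 = 0.201434 + 0.622402 = 0.823836.
Inverse-square distance factor (a/d)² = 1.0555² = 1.114080.
Q̄ = (S₀/π) × 1.114080 × [bracket] = (2944/π) × 1.114080 × 0.823836 = 860.1 W/m².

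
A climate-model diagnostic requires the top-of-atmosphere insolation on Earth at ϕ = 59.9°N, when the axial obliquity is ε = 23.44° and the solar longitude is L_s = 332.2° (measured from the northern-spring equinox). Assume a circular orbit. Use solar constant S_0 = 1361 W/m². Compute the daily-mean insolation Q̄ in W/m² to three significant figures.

Solar declination: sin δ = sin ε · sin L_s = sin 23.44° × sin 332.2° = -0.18552, so δ = -10.692°.
cos h₀ = −tan(+59.9°) tan(-10.692°) = 0.3257, h₀ = 1.2390 rad.
Bracket: h₀ sin ϕ sin δ + cos ϕ cos δ sin h₀ = 1.2390×0.86515×-0.18552 + 0.50151×0.98264×0.94547 = -0.198863 + 0.465931 = 0.267068.
Q̄ = (S_0/π) × [bracket] = (1361/π) × 0.267068 = 115.7 W/m².

Q̄ ≈ 116 W/m²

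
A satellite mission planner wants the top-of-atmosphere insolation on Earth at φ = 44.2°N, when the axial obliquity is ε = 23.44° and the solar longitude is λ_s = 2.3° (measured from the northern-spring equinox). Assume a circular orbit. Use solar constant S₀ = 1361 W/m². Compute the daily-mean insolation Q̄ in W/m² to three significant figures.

Q̄ ≈ 318 W/m²

Solar declination: sin δ = sin ε · sin λ_s = sin 23.44° × sin 2.3° = 0.01596, so δ = +0.915°.
cos H₀ = −tan(+44.2°) tan(+0.915°) = -0.0155, H₀ = 1.5863 rad.
Bracket: H₀ sin φ sin δ + cos φ cos δ sin H₀ = 1.5863×0.69717×0.01596 + 0.71691×0.99987×0.99988 = 0.017650 + 0.716731 = 0.734381.
Q̄ = (S₀/π) × [bracket] = (1361/π) × 0.734381 = 318.1 W/m².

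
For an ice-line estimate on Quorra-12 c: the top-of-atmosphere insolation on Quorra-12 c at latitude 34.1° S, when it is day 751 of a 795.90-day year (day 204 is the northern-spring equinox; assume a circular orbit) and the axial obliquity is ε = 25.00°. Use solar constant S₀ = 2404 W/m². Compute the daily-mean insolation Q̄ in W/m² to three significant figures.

Q̄ ≈ 871 W/m²

Solar longitude: λ_s = 360° × (751 − 204)/795.90 = 247.418°.
sin δ = sin 25.00° × sin 247.418° = -0.39022, so δ = -22.968°.
cos H₀ = −tan(-34.1°) tan(-22.968°) = -0.2869, H₀ = 1.8618 rad.
Bracket: H₀ sin φ sin δ + cos φ cos δ sin H₀ = 1.8618×-0.56064×-0.39022 + 0.82806×0.92072×0.95795 = 0.407311 + 0.730352 = 1.137663.
Q̄ = (S₀/π) × [bracket] = (2404/π) × 1.137663 = 870.6 W/m².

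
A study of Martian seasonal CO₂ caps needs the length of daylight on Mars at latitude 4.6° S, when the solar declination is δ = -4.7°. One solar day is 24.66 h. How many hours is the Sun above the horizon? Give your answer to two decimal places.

12.38 h

cos h₀ = −tan ϕ · tan δ = −tan(-4.6°) × tan(-4.700°) = -0.0066, so h₀ = 1.5774 rad = 90.38°.
Daylight = 2h₀/(2π) × 24.66 h = (1.5774/π) × 24.66 = 12.38 h.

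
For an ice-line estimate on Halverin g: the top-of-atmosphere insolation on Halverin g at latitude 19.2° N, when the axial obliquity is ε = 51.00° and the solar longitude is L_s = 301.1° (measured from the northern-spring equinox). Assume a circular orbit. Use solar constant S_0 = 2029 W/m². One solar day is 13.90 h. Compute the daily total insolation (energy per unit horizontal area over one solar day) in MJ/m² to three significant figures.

12.8 MJ/m²

Solar declination: sin δ = sin ε · sin L_s = sin 51.00° × sin 301.1° = -0.66544, so δ = -41.716°.
cos h₀ = −tan(+19.2°) tan(-41.716°) = 0.3104, h₀ = 1.2551 rad.
Bracket: h₀ sin ϕ sin δ + cos ϕ cos δ sin h₀ = 1.2551×0.32887×-0.66544 + 0.94438×0.74645×0.95059 = -0.274670 + 0.670102 = 0.395432.
Q̄ = (S_0/π) × [bracket] = (2029/π) × 0.395432 = 255.39 W/m².
Daily total = Q̄ × 13.90 h × 3600 s/h = 255.39 × 13.90 × 3600 / 10⁶ = 12.78 MJ/m².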